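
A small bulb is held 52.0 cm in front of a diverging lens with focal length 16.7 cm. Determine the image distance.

For a diverging lens, f = -16.7 cm.
Thin-lens equation: 1/s_i = 1/f − 1/s_o = 1/(-16.70) − 1/(52.0) = -0.05988 − 0.01923 = -0.07911, so s_i = -12.6 cm.
The image is virtual, upright and reduced, on the same side as the object.

12.6 cm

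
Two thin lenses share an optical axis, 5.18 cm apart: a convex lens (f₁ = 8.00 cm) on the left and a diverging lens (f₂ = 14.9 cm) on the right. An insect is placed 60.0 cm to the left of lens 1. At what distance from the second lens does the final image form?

5.56 cm

Lens 1: 1/d_i1 = 1/f₁ − 1/d_o1 = 1/(8.00) − 1/(60.0) = 0.1083, so d_i1 = 9.231 cm.
The intermediate image is 9.231 cm to the right of lens 1, which lies 4.051 cm to the right of lens 2 — a virtual object — so d_o2 = −4.051 cm.
Lens 2 is diverging, so f₂ = −14.9 cm.
Lens 2: 1/d_i2 = 1/f₂ − 1/d_o2 = 1/(-14.9) − 1/(-4.051) = 0.1797, so d_i2 = 5.56 cm.
The final image is real, 5.56 cm to the right of lens 2 (overall magnification ≈ -0.21).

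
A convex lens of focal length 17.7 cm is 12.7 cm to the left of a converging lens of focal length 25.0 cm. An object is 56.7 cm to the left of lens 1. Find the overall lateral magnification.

Lens 1: 1/d_i1 = 1/(17.7) − 1/(56.7) = 0.03886, so d_i1 = 25.73 cm; m₁ = −d_i1/d_o1 = -0.4538.
d_o2 = 12.7 − (25.73) = -13.03 cm (virtual object).
Lens 2: 1/d_i2 = 1/(25.0) − 1/(-13.03) = 0.1167, so d_i2 = 8.566 cm; m₂ = −d_i2/d_o2 = +0.6574.
m = m₁·m₂ = (-0.4538)(+0.6574) = -0.298.

m = -0.298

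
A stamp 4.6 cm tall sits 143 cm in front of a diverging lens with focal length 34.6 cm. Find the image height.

For a diverging lens, f = -34.6 cm.
1/d_i = 1/f − 1/d_o = 1/(-34.60) − 1/(143) = -0.03589, so d_i = -27.86 cm.
m = −d_i/d_o = +0.1948.
|h_i| = |m|·h_o = 0.1948 × 4.6 = 0.896 cm. The image is virtual, upright and reduced, on the same side as the object.

0.896 cm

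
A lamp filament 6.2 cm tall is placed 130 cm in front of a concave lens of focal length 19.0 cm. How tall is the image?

0.791 cm

For a concave lens, f = -19.0 cm.
1/d_i = 1/f − 1/d_o = 1/(-19.00) − 1/(130) = -0.06032, so d_i = -16.58 cm.
m = −d_i/d_o = +0.1275.
|h_i| = |m|·h_o = 0.1275 × 6.2 = 0.791 cm. The image is virtual, upright and reduced, on the same side as the object.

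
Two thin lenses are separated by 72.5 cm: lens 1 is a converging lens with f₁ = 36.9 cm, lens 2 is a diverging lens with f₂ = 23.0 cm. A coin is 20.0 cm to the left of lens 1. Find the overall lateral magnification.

Lens 1: 1/d_i1 = 1/(36.9) − 1/(20.0) = -0.02290, so d_i1 = -43.67 cm; m₁ = −d_i1/d_o1 = +2.183.
d_o2 = 72.5 − (-43.67) = 116.2 cm.
f₂ = −23.0 cm (diverging).
Lens 2: 1/d_i2 = 1/(-23.0) − 1/(116.2) = -0.05208, so d_i2 = -19.20 cm; m₂ = −d_i2/d_o2 = +0.1652.
m = m₁·m₂ = (+2.183)(+0.1652) = +0.361.

m = +0.361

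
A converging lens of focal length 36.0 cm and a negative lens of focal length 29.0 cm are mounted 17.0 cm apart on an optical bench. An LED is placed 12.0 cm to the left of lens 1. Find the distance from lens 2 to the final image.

15.9 cm

Lens 1: 1/d_i1 = 1/f₁ − 1/d_o1 = 1/(36.0) − 1/(12.0) = -0.05556, so d_i1 = -18.00 cm.
The intermediate image is 18.00 cm to the left of lens 1 (virtual), which is 17.0 − (-18.00) = 35.00 cm to the left of lens 2, so d_o2 = +35.00 cm.
Lens 2 is diverging, so f₂ = −29.0 cm.
Lens 2: 1/d_i2 = 1/f₂ − 1/d_o2 = 1/(-29.0) − 1/(35.00) = -0.06305, so d_i2 = -15.9 cm.
The final image is virtual, 15.9 cm to the left of lens 2 (overall magnification ≈ 0.68).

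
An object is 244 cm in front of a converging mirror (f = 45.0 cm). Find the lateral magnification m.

m = -0.226

1/d_i = 1/f − 1/d_o = 1/(45.00) − 1/(244) = 0.01812, so d_i = 55.18 cm.
m = −d_i/d_o = −(55.18)/(244) = -0.226.
The image is real, inverted and reduced, in front of the mirror.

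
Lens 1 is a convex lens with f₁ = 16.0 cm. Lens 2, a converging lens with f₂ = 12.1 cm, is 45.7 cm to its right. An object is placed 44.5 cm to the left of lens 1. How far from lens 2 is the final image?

Lens 1: 1/d_i1 = 1/f₁ − 1/d_o1 = 1/(16.0) − 1/(44.5) = 0.04003, so d_i1 = 24.98 cm.
The intermediate image is 24.98 cm to the right of lens 1, which is 45.7 − (24.98) = 20.72 cm to the left of lens 2, so d_o2 = +20.72 cm.
Lens 2: 1/d_i2 = 1/f₂ − 1/d_o2 = 1/(12.1) − 1/(20.72) = 0.03438, so d_i2 = 29.1 cm.
The final image is real, 29.1 cm to the right of lens 2 (overall magnification ≈ 0.79).

29.1 cm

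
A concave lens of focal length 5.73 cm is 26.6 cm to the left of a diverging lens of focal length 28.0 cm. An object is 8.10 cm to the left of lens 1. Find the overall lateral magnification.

m = +0.200

f₁ = −5.73 cm (diverging).
Lens 1: 1/d_i1 = 1/(-5.73) − 1/(8.10) = -0.2980, so d_i1 = -3.356 cm; m₁ = −d_i1/d_o1 = +0.4143.
d_o2 = 26.6 − (-3.356) = 29.96 cm.
f₂ = −28.0 cm (diverging).
Lens 2: 1/d_i2 = 1/(-28.0) − 1/(29.96) = -0.06909, so d_i2 = -14.47 cm; m₂ = −d_i2/d_o2 = +0.4831.
m = m₁·m₂ = (+0.4143)(+0.4831) = +0.200.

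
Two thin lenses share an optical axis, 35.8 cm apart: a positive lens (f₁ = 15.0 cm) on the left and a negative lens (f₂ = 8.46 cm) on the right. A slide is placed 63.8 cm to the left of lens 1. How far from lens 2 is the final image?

Lens 1: 1/d_i1 = 1/f₁ − 1/d_o1 = 1/(15.0) − 1/(63.8) = 0.05099, so d_i1 = 19.61 cm.
The intermediate image is 19.61 cm to the right of lens 1, which is 35.8 − (19.61) = 16.19 cm to the left of lens 2, so d_o2 = +16.19 cm.
Lens 2 is diverging, so f₂ = −8.46 cm.
Lens 2: 1/d_i2 = 1/f₂ − 1/d_o2 = 1/(-8.46) − 1/(16.19) = -0.1800, so d_i2 = -5.56 cm.
The final image is virtual, 5.56 cm to the left of lens 2 (overall magnification ≈ -0.11).

5.56 cm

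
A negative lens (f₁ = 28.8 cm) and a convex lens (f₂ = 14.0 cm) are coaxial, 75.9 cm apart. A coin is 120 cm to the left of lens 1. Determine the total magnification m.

f₁ = −28.8 cm (diverging).
Lens 1: 1/d_i1 = 1/(-28.8) − 1/(120) = -0.04306, so d_i1 = -23.23 cm; m₁ = −d_i1/d_o1 = +0.1936.
d_o2 = 75.9 − (-23.23) = 99.13 cm.
Lens 2: 1/d_i2 = 1/(14.0) − 1/(99.13) = 0.06134, so d_i2 = 16.30 cm; m₂ = −d_i2/d_o2 = -0.1645.
m = m₁·m₂ = (+0.1936)(-0.1645) = -0.0318.

m = -0.0318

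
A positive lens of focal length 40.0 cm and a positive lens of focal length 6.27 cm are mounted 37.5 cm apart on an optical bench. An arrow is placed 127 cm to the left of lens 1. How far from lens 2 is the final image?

4.82 cm

Lens 1: 1/d_i1 = 1/f₁ − 1/d_o1 = 1/(40.0) − 1/(127) = 0.01713, so d_i1 = 58.39 cm.
The intermediate image is 58.39 cm to the right of lens 1, which lies 20.89 cm to the right of lens 2 — a virtual object — so d_o2 = −20.89 cm.
Lens 2: 1/d_i2 = 1/f₂ − 1/d_o2 = 1/(6.27) − 1/(-20.89) = 0.2074, so d_i2 = 4.82 cm.
The final image is real, 4.82 cm to the right of lens 2 (overall magnification ≈ -0.11).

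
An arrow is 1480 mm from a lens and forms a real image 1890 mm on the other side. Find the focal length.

f = 830 mm (converging)

Real image ⇒ d_i = +1890 mm.
1/f = 1/d_o + 1/d_i = 1/(1480) + 1/(1890) = 0.001205, so f = 830 mm.
Since f is positive, the lens is converging.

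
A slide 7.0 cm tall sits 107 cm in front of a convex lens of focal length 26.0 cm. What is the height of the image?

2.25 cm

1/d_i = 1/f − 1/d_o = 1/(26.00) − 1/(107) = 0.02912, so d_i = 34.35 cm.
m = −d_i/d_o = -0.3210.
|h_i| = |m|·h_o = 0.3210 × 7.0 = 2.25 cm. The image is real, inverted and reduced, on the far side of the lens.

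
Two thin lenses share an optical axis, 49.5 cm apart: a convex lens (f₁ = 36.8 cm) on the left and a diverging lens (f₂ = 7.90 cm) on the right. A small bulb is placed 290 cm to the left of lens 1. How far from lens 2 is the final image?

Lens 1: 1/d_i1 = 1/f₁ − 1/d_o1 = 1/(36.8) − 1/(290) = 0.02373, so d_i1 = 42.15 cm.
The intermediate image is 42.15 cm to the right of lens 1, which is 49.5 − (42.15) = 7.350 cm to the left of lens 2, so d_o2 = +7.350 cm.
Lens 2 is diverging, so f₂ = −7.90 cm.
Lens 2: 1/d_i2 = 1/f₂ − 1/d_o2 = 1/(-7.90) − 1/(7.350) = -0.2626, so d_i2 = -3.81 cm.
The final image is virtual, 3.81 cm to the left of lens 2 (overall magnification ≈ -0.075).

3.81 cm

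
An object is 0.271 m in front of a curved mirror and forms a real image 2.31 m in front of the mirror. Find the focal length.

Real image ⇒ d_i = +2.31 m.
1/f = 1/d_o + 1/d_i = 1/(0.271) + 1/(2.31) = 4.123, so f = 0.243 m.
Since f is positive, the curved mirror is concave.

f = 0.243 m (concave)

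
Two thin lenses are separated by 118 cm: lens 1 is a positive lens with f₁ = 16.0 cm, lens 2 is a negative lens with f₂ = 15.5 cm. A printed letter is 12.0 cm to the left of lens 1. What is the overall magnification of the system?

Lens 1: 1/d_i1 = 1/(16.0) − 1/(12.0) = -0.02083, so d_i1 = -48.00 cm; m₁ = −d_i1/d_o1 = +4.000.
d_o2 = 118 − (-48.00) = 166.0 cm.
f₂ = −15.5 cm (diverging).
Lens 2: 1/d_i2 = 1/(-15.5) − 1/(166.0) = -0.07054, so d_i2 = -14.18 cm; m₂ = −d_i2/d_o2 = +0.08540.
m = m₁·m₂ = (+4.000)(+0.08540) = +0.342.

m = +0.342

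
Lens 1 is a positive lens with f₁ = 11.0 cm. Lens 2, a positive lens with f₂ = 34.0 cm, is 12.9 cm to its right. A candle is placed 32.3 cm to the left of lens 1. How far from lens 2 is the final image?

3.40 cm

Lens 1: 1/d_i1 = 1/f₁ − 1/d_o1 = 1/(11.0) − 1/(32.3) = 0.05995, so d_i1 = 16.68 cm.
The intermediate image is 16.68 cm to the right of lens 1, which lies 3.780 cm to the right of lens 2 — a virtual object — so d_o2 = −3.780 cm.
Lens 2: 1/d_i2 = 1/f₂ − 1/d_o2 = 1/(34.0) − 1/(-3.780) = 0.2940, so d_i2 = 3.40 cm.
The final image is real, 3.40 cm to the right of lens 2 (overall magnification ≈ -0.46).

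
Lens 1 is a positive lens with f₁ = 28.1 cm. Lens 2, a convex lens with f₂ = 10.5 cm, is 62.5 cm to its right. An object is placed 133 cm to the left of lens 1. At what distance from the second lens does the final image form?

17.2 cm

Lens 1: 1/d_i1 = 1/f₁ − 1/d_o1 = 1/(28.1) − 1/(133) = 0.02807, so d_i1 = 35.63 cm.
The intermediate image is 35.63 cm to the right of lens 1, which is 62.5 − (35.63) = 26.87 cm to the left of lens 2, so d_o2 = +26.87 cm.
Lens 2: 1/d_i2 = 1/f₂ − 1/d_o2 = 1/(10.5) − 1/(26.87) = 0.05802, so d_i2 = 17.2 cm.
The final image is real, 17.2 cm to the right of lens 2 (overall magnification ≈ 0.17).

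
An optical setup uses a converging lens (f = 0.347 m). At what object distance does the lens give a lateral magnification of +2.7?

0.218 m

m = −d_i/d_o ⇒ d_i = −m·d_o.
1/f = 1/d_o + 1/d_i = 1/d_o − 1/(m·d_o) = (1 − 1/m)/d_o, so d_o = f(1 − 1/m) = (0.3470)(1 − 1/(+2.7)) = 0.218 m.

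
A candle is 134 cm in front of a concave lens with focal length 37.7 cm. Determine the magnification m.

For a concave lens, f = -37.7 cm.
1/d_i = 1/f − 1/d_o = 1/(-37.70) − 1/(134) = -0.03399, so d_i = -29.42 cm.
m = −d_i/d_o = −(-29.42)/(134) = +0.220.
The image is virtual, upright and reduced, on the same side as the object.

m = +0.220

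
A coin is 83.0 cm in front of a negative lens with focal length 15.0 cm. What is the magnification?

For a negative lens, f = -15.0 cm.
1/d_i = 1/f − 1/d_o = 1/(-15.00) − 1/(83.0) = -0.07871, so d_i = -12.70 cm.
m = −d_i/d_o = −(-12.70)/(83.0) = +0.153.
The image is virtual, upright and reduced, on the same side as the object.

m = +0.153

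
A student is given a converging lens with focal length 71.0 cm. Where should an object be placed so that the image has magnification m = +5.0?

m = −d_i/d_o ⇒ d_i = −m·d_o.
1/f = 1/d_o + 1/d_i = 1/d_o − 1/(m·d_o) = (1 − 1/m)/d_o, so d_o = f(1 − 1/m) = (71.00)(1 − 1/(+5.0)) = 56.8 cm.

56.8 cm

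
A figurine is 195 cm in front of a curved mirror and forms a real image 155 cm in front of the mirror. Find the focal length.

f = 86.4 cm (concave)

Real image ⇒ d_i = +155 cm.
1/f = 1/d_o + 1/d_i = 1/(195) + 1/(155) = 0.01158, so f = 86.4 cm.
Since f is positive, the curved mirror is concave.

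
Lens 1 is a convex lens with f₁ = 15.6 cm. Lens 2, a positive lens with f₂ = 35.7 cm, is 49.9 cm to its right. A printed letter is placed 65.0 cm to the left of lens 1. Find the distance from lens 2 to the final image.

166 cm

Lens 1: 1/d_i1 = 1/f₁ − 1/d_o1 = 1/(15.6) − 1/(65.0) = 0.04872, so d_i1 = 20.53 cm.
The intermediate image is 20.53 cm to the right of lens 1, which is 49.9 − (20.53) = 29.37 cm to the left of lens 2, so d_o2 = +29.37 cm.
Lens 2: 1/d_i2 = 1/f₂ − 1/d_o2 = 1/(35.7) − 1/(29.37) = -0.006037, so d_i2 = -166 cm.
The final image is virtual, 166 cm to the left of lens 2 (overall magnification ≈ -1.8).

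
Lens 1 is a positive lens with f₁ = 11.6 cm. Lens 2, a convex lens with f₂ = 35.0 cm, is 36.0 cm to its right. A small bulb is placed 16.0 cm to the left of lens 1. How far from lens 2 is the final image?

5.25 cm

Lens 1: 1/d_i1 = 1/f₁ − 1/d_o1 = 1/(11.6) − 1/(16.0) = 0.02371, so d_i1 = 42.18 cm.
The intermediate image is 42.18 cm to the right of lens 1, which lies 6.180 cm to the right of lens 2 — a virtual object — so d_o2 = −6.180 cm.
Lens 2: 1/d_i2 = 1/f₂ − 1/d_o2 = 1/(35.0) − 1/(-6.180) = 0.1904, so d_i2 = 5.25 cm.
The final image is real, 5.25 cm to the right of lens 2 (overall magnification ≈ -2.2).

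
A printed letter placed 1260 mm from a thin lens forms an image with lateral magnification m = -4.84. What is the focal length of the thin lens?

f = 1040 mm (converging)

m = −d_i/d_o ⇒ d_i = −m·d_o = −(-4.84)·(1260) = 6098 mm.
1/f = 1/d_o + 1/d_i = 1/(1260) + 1/(6098) = 0.0009576, so f = 1040 mm.
Since f is positive, the thin lens is converging.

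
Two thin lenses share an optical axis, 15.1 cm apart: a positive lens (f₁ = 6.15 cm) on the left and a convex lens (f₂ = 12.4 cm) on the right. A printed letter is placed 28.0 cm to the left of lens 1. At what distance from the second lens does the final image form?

Lens 1: 1/d_i1 = 1/f₁ − 1/d_o1 = 1/(6.15) − 1/(28.0) = 0.1269, so d_i1 = 7.881 cm.
The intermediate image is 7.881 cm to the right of lens 1, which is 15.1 − (7.881) = 7.219 cm to the left of lens 2, so d_o2 = +7.219 cm.
Lens 2: 1/d_i2 = 1/f₂ − 1/d_o2 = 1/(12.4) − 1/(7.219) = -0.05788, so d_i2 = -17.3 cm.
The final image is virtual, 17.3 cm to the left of lens 2 (overall magnification ≈ -0.67).

17.3 cm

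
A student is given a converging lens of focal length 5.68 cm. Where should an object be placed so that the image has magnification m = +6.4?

4.79 cm

m = −d_i/d_o ⇒ d_i = −m·d_o.
1/f = 1/d_o + 1/d_i = 1/d_o − 1/(m·d_o) = (1 − 1/m)/d_o, so d_o = f(1 − 1/m) = (5.680)(1 − 1/(+6.4)) = 4.79 cm.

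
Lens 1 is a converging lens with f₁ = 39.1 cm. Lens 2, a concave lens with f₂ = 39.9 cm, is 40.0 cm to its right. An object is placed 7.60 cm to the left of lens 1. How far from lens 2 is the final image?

Lens 1: 1/d_i1 = 1/f₁ − 1/d_o1 = 1/(39.1) − 1/(7.60) = -0.1060, so d_i1 = -9.434 cm.
The intermediate image is 9.434 cm to the left of lens 1 (virtual), which is 40.0 − (-9.434) = 49.43 cm to the left of lens 2, so d_o2 = +49.43 cm.
Lens 2 is diverging, so f₂ = −39.9 cm.
Lens 2: 1/d_i2 = 1/f₂ − 1/d_o2 = 1/(-39.9) − 1/(49.43) = -0.04529, so d_i2 = -22.1 cm.
The final image is virtual, 22.1 cm to the left of lens 2 (overall magnification ≈ 0.55).

22.1 cm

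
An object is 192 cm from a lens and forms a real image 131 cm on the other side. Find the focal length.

f = 77.9 cm (converging)

Real image ⇒ d_i = +131 cm.
1/f = 1/d_o + 1/d_i = 1/(192) + 1/(131) = 0.01284, so f = 77.9 cm.
Since f is positive, the lens is converging.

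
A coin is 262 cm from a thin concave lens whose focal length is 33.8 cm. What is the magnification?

m = +0.114

For a concave lens, f = -33.8 cm.
1/d_i = 1/f − 1/d_o = 1/(-33.80) − 1/(262) = -0.03340, so d_i = -29.94 cm.
m = −d_i/d_o = −(-29.94)/(262) = +0.114.
The image is virtual, upright and reduced, on the same side as the object.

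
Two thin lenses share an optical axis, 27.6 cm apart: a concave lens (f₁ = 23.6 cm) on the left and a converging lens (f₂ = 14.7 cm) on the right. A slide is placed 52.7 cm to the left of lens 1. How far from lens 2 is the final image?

Lens 1 is diverging, so f₁ = −23.6 cm.
Lens 1: 1/d_i1 = 1/f₁ − 1/d_o1 = 1/(-23.6) − 1/(52.7) = -0.06135, so d_i1 = -16.30 cm.
The intermediate image is 16.30 cm to the left of lens 1 (virtual), which is 27.6 − (-16.30) = 43.90 cm to the left of lens 2, so d_o2 = +43.90 cm.
Lens 2: 1/d_i2 = 1/f₂ − 1/d_o2 = 1/(14.7) − 1/(43.90) = 0.04525, so d_i2 = 22.1 cm.
The final image is real, 22.1 cm to the right of lens 2 (overall magnification ≈ -0.16).

22.1 cm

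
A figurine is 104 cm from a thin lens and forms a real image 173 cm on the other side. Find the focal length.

f = 65.0 cm (converging)

Real image ⇒ d_i = +173 cm.
1/f = 1/d_o + 1/d_i = 1/(104) + 1/(173) = 0.01540, so f = 65.0 cm.
Since f is positive, the thin lens is converging.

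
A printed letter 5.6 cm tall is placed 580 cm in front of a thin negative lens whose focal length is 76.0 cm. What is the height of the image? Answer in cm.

For a negative lens, f = -76.0 cm.
1/d_i = 1/f − 1/d_o = 1/(-76.00) − 1/(580) = -0.01488, so d_i = -67.20 cm.
m = −d_i/d_o = +0.1159.
|h_i| = |m|·h_o = 0.1159 × 5.6 = 0.649 cm. The image is virtual, upright and reduced, on the same side as the object.

0.649 cm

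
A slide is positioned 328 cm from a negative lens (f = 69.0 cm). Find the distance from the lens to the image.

57.0 cm

For a negative lens, f = -69.0 cm.
Thin-lens equation: 1/v = 1/f − 1/u = 1/(-69.00) − 1/(328) = -0.01449 − 0.003049 = -0.01754, so v = -57.0 cm.
The image is virtual, upright and reduced, on the same side as the object.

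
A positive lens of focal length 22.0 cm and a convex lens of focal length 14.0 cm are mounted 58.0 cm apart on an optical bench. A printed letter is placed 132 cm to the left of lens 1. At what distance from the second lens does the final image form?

Lens 1: 1/d_i1 = 1/f₁ − 1/d_o1 = 1/(22.0) − 1/(132) = 0.03788, so d_i1 = 26.40 cm.
The intermediate image is 26.40 cm to the right of lens 1, which is 58.0 − (26.40) = 31.60 cm to the left of lens 2, so d_o2 = +31.60 cm.
Lens 2: 1/d_i2 = 1/f₂ − 1/d_o2 = 1/(14.0) − 1/(31.60) = 0.03978, so d_i2 = 25.1 cm.
The final image is real, 25.1 cm to the right of lens 2 (overall magnification ≈ 0.16).

25.1 cm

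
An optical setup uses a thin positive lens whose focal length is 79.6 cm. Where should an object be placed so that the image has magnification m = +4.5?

m = −d_i/d_o ⇒ d_i = −m·d_o.
1/f = 1/d_o + 1/d_i = 1/d_o − 1/(m·d_o) = (1 − 1/m)/d_o, so d_o = f(1 − 1/m) = (79.60)(1 − 1/(+4.5)) = 61.9 cm.

61.9 cm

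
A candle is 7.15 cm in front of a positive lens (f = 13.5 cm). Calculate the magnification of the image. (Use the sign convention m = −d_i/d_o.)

m = +2.13

1/d_i = 1/f − 1/d_o = 1/(13.50) − 1/(7.15) = -0.06579, so d_i = -15.20 cm.
m = −d_i/d_o = −(-15.20)/(7.15) = +2.13.
The image is virtual, upright and enlarged, on the same side as the object.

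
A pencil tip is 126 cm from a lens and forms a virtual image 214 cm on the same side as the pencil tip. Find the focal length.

Virtual image ⇒ d_i = −214 cm.
1/f = 1/d_o + 1/d_i = 1/(126) + 1/(-214) = 0.003264, so f = 306 cm.
Since f is positive, the lens is converging.

f = 306 cm (converging)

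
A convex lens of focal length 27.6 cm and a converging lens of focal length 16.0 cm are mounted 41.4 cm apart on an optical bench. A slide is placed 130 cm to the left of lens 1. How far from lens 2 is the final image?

10.6 cm

Lens 1: 1/d_i1 = 1/f₁ − 1/d_o1 = 1/(27.6) − 1/(130) = 0.02854, so d_i1 = 35.04 cm.
The intermediate image is 35.04 cm to the right of lens 1, which is 41.4 − (35.04) = 6.360 cm to the left of lens 2, so d_o2 = +6.360 cm.
Lens 2: 1/d_i2 = 1/f₂ − 1/d_o2 = 1/(16.0) − 1/(6.360) = -0.09473, so d_i2 = -10.6 cm.
The final image is virtual, 10.6 cm to the left of lens 2 (overall magnification ≈ -0.45).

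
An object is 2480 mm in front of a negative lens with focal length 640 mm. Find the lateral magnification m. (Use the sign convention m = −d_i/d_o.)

For a negative lens, f = -640 mm.
1/d_i = 1/f − 1/d_o = 1/(-640.0) − 1/(2480) = -0.001966, so d_i = -508.7 mm.
m = −d_i/d_o = −(-508.7)/(2480) = +0.205.
The image is virtual, upright and reduced, on the same side as the object.

m = +0.205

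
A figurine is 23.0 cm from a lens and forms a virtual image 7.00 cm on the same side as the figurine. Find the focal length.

Virtual image ⇒ d_i = −7.00 cm.
1/f = 1/d_o + 1/d_i = 1/(23.0) + 1/(-7.00) = -0.09938, so f = -10.1 cm.
Since f is negative, the lens is diverging.

f = -10.1 cm (diverging)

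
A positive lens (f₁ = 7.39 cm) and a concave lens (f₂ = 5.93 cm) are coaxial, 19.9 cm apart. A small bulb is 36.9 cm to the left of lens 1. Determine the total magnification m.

Lens 1: 1/d_i1 = 1/(7.39) − 1/(36.9) = 0.1082, so d_i1 = 9.241 cm; m₁ = −d_i1/d_o1 = -0.2504.
d_o2 = 19.9 − (9.241) = 10.66 cm.
f₂ = −5.93 cm (diverging).
Lens 2: 1/d_i2 = 1/(-5.93) − 1/(10.66) = -0.2624, so d_i2 = -3.810 cm; m₂ = −d_i2/d_o2 = +0.3574.
m = m₁·m₂ = (-0.2504)(+0.3574) = -0.0895.

m = -0.0895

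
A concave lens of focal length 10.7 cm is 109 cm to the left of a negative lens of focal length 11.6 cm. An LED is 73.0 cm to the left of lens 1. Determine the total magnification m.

f₁ = −10.7 cm (diverging).
Lens 1: 1/d_i1 = 1/(-10.7) − 1/(73.0) = -0.1072, so d_i1 = -9.332 cm; m₁ = −d_i1/d_o1 = +0.1278.
d_o2 = 109 − (-9.332) = 118.3 cm.
f₂ = −11.6 cm (diverging).
Lens 2: 1/d_i2 = 1/(-11.6) − 1/(118.3) = -0.09466, so d_i2 = -10.56 cm; m₂ = −d_i2/d_o2 = +0.08930.
m = m₁·m₂ = (+0.1278)(+0.08930) = +0.0114.

m = +0.0114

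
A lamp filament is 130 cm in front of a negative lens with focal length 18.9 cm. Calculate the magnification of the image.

m = +0.127

For a negative lens, f = -18.9 cm.
1/d_i = 1/f − 1/d_o = 1/(-18.90) − 1/(130) = -0.06060, so d_i = -16.50 cm.
m = −d_i/d_o = −(-16.50)/(130) = +0.127.
The image is virtual, upright and reduced, on the same side as the object.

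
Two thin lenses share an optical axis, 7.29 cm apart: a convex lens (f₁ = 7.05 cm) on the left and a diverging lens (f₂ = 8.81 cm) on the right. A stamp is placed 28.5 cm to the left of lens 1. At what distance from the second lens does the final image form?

2.72 cm

Lens 1: 1/d_i1 = 1/f₁ − 1/d_o1 = 1/(7.05) − 1/(28.5) = 0.1068, so d_i1 = 9.367 cm.
The intermediate image is 9.367 cm to the right of lens 1, which lies 2.077 cm to the right of lens 2 — a virtual object — so d_o2 = −2.077 cm.
Lens 2 is diverging, so f₂ = −8.81 cm.
Lens 2: 1/d_i2 = 1/f₂ − 1/d_o2 = 1/(-8.81) − 1/(-2.077) = 0.3680, so d_i2 = 2.72 cm.
The final image is real, 2.72 cm to the right of lens 2 (overall magnification ≈ -0.43).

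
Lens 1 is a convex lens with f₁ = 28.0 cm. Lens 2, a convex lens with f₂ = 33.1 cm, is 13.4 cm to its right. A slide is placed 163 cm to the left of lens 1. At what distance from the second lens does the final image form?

Lens 1: 1/d_i1 = 1/f₁ − 1/d_o1 = 1/(28.0) − 1/(163) = 0.02958, so d_i1 = 33.81 cm.
The intermediate image is 33.81 cm to the right of lens 1, which lies 20.41 cm to the right of lens 2 — a virtual object — so d_o2 = −20.41 cm.
Lens 2: 1/d_i2 = 1/f₂ − 1/d_o2 = 1/(33.1) − 1/(-20.41) = 0.07921, so d_i2 = 12.6 cm.
The final image is real, 12.6 cm to the right of lens 2 (overall magnification ≈ -0.13).

12.6 cm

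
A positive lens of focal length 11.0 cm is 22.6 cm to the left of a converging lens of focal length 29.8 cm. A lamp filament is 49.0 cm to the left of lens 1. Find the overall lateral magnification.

m = -0.403

Lens 1: 1/d_i1 = 1/(11.0) − 1/(49.0) = 0.07050, so d_i1 = 14.18 cm; m₁ = −d_i1/d_o1 = -0.2894.
d_o2 = 22.6 − (14.18) = 8.420 cm.
Lens 2: 1/d_i2 = 1/(29.8) − 1/(8.420) = -0.08521, so d_i2 = -11.74 cm; m₂ = −d_i2/d_o2 = +1.394.
m = m₁·m₂ = (-0.2894)(+1.394) = -0.403.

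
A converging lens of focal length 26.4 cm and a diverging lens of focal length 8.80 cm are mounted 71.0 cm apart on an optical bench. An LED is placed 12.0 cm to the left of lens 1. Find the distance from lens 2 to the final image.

Lens 1: 1/d_i1 = 1/f₁ − 1/d_o1 = 1/(26.4) − 1/(12.0) = -0.04545, so d_i1 = -22.00 cm.
The intermediate image is 22.00 cm to the left of lens 1 (virtual), which is 71.0 − (-22.00) = 93.00 cm to the left of lens 2, so d_o2 = +93.00 cm.
Lens 2 is diverging, so f₂ = −8.80 cm.
Lens 2: 1/d_i2 = 1/f₂ − 1/d_o2 = 1/(-8.80) − 1/(93.00) = -0.1244, so d_i2 = -8.04 cm.
The final image is virtual, 8.04 cm to the left of lens 2 (overall magnification ≈ 0.16).

8.04 cm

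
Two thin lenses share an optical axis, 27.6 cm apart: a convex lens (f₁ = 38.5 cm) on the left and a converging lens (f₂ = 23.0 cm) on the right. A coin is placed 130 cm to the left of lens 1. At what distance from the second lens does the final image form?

12.4 cm

Lens 1: 1/d_i1 = 1/f₁ − 1/d_o1 = 1/(38.5) − 1/(130) = 0.01828, so d_i1 = 54.70 cm.
The intermediate image is 54.70 cm to the right of lens 1, which lies 27.10 cm to the right of lens 2 — a virtual object — so d_o2 = −27.10 cm.
Lens 2: 1/d_i2 = 1/f₂ − 1/d_o2 = 1/(23.0) − 1/(-27.10) = 0.08038, so d_i2 = 12.4 cm.
The final image is real, 12.4 cm to the right of lens 2 (overall magnification ≈ -0.19).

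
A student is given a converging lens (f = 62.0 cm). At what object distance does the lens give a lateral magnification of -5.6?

73.1 cm

m = −d_i/d_o ⇒ d_i = −m·d_o.
1/f = 1/d_o + 1/d_i = 1/d_o − 1/(m·d_o) = (1 − 1/m)/d_o, so d_o = f(1 − 1/m) = (62.00)(1 − 1/(-5.6)) = 73.1 cm.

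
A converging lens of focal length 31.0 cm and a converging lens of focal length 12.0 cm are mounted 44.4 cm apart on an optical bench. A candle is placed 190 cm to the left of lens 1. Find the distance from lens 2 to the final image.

Lens 1: 1/d_i1 = 1/f₁ − 1/d_o1 = 1/(31.0) − 1/(190) = 0.02699, so d_i1 = 37.04 cm.
The intermediate image is 37.04 cm to the right of lens 1, which is 44.4 − (37.04) = 7.360 cm to the left of lens 2, so d_o2 = +7.360 cm.
Lens 2: 1/d_i2 = 1/f₂ − 1/d_o2 = 1/(12.0) − 1/(7.360) = -0.05254, so d_i2 = -19.0 cm.
The final image is virtual, 19.0 cm to the left of lens 2 (overall magnification ≈ -0.50).

19.0 cm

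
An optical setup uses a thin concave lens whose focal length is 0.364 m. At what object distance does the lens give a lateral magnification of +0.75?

For a concave lens, f = -0.364 m.
m = −d_i/d_o ⇒ d_i = −m·d_o.
1/f = 1/d_o + 1/d_i = 1/d_o − 1/(m·d_o) = (1 − 1/m)/d_o, so d_o = f(1 − 1/m) = (-0.3640)(1 − 1/(+0.75)) = 0.121 m.

0.121 m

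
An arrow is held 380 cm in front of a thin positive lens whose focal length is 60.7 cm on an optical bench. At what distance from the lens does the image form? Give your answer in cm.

Lens equation: 1/d_i = 1/f − 1/d_o = 1/(60.70) − 1/(380) = 0.01647 − 0.002632 = 0.01384, so d_i = 72.2 cm.
The image is real, inverted and reduced, on the far side of the lens.

72.2 cm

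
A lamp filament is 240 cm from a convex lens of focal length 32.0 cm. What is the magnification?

1/d_i = 1/f − 1/d_o = 1/(32.00) − 1/(240) = 0.02708, so d_i = 36.92 cm.
m = −d_i/d_o = −(36.92)/(240) = -0.154.
The image is real, inverted and reduced, on the far side of the lens.

m = -0.154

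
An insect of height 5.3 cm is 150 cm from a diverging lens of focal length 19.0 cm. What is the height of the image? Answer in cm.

0.596 cm

For a diverging lens, f = -19.0 cm.
1/d_i = 1/f − 1/d_o = 1/(-19.00) − 1/(150) = -0.05930, so d_i = -16.86 cm.
m = −d_i/d_o = +0.1124.
|h_i| = |m|·h_o = 0.1124 × 5.3 = 0.596 cm. The image is virtual, upright and reduced, on the same side as the object.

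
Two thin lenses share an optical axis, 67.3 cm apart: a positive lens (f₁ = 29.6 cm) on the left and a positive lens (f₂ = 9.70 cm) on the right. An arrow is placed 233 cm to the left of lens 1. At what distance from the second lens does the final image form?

13.7 cm

Lens 1: 1/d_i1 = 1/f₁ − 1/d_o1 = 1/(29.6) − 1/(233) = 0.02949, so d_i1 = 33.91 cm.
The intermediate image is 33.91 cm to the right of lens 1, which is 67.3 − (33.91) = 33.39 cm to the left of lens 2, so d_o2 = +33.39 cm.
Lens 2: 1/d_i2 = 1/f₂ − 1/d_o2 = 1/(9.70) − 1/(33.39) = 0.07314, so d_i2 = 13.7 cm.
The final image is real, 13.7 cm to the right of lens 2 (overall magnification ≈ 0.060).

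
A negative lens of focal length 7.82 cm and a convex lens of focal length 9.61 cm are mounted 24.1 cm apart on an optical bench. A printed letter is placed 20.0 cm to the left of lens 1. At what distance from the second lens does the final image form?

14.2 cm

Lens 1 is diverging, so f₁ = −7.82 cm.
Lens 1: 1/d_i1 = 1/f₁ − 1/d_o1 = 1/(-7.82) − 1/(20.0) = -0.1779, so d_i1 = -5.622 cm.
The intermediate image is 5.622 cm to the left of lens 1 (virtual), which is 24.1 − (-5.622) = 29.72 cm to the left of lens 2, so d_o2 = +29.72 cm.
Lens 2: 1/d_i2 = 1/f₂ − 1/d_o2 = 1/(9.61) − 1/(29.72) = 0.07041, so d_i2 = 14.2 cm.
The final image is real, 14.2 cm to the right of lens 2 (overall magnification ≈ -0.13).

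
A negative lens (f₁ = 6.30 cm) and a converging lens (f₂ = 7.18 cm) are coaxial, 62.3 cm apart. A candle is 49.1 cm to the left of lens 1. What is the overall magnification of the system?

m = -0.0135

f₁ = −6.30 cm (diverging).
Lens 1: 1/d_i1 = 1/(-6.30) − 1/(49.1) = -0.1791, so d_i1 = -5.584 cm; m₁ = −d_i1/d_o1 = +0.1137.
d_o2 = 62.3 − (-5.584) = 67.88 cm.
Lens 2: 1/d_i2 = 1/(7.18) − 1/(67.88) = 0.1245, so d_i2 = 8.029 cm; m₂ = −d_i2/d_o2 = -0.1183.
m = m₁·m₂ = (+0.1137)(-0.1183) = -0.0135.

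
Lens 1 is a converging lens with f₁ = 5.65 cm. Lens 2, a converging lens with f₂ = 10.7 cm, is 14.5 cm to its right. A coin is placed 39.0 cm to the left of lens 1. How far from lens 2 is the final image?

Lens 1: 1/d_i1 = 1/f₁ − 1/d_o1 = 1/(5.65) − 1/(39.0) = 0.1514, so d_i1 = 6.607 cm.
The intermediate image is 6.607 cm to the right of lens 1, which is 14.5 − (6.607) = 7.893 cm to the left of lens 2, so d_o2 = +7.893 cm.
Lens 2: 1/d_i2 = 1/f₂ − 1/d_o2 = 1/(10.7) − 1/(7.893) = -0.03324, so d_i2 = -30.1 cm.
The final image is virtual, 30.1 cm to the left of lens 2 (overall magnification ≈ -0.65).

30.1 cm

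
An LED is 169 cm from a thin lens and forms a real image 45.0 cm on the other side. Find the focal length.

f = 35.5 cm (converging)

Real image ⇒ d_i = +45.0 cm.
1/f = 1/d_o + 1/d_i = 1/(169) + 1/(45.0) = 0.02814, so f = 35.5 cm.
Since f is positive, the thin lens is converging.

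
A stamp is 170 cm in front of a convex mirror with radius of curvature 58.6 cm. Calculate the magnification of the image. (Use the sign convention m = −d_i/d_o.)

f = R/2 = 58.6/2 = 29.30 cm; for a convex mirror, f = -29.30 cm.
1/d_i = 1/f − 1/d_o = 1/(-29.30) − 1/(170) = -0.04001, so d_i = -24.99 cm.
m = −d_i/d_o = −(-24.99)/(170) = +0.147.
The image is virtual, upright and reduced, behind the mirror.

m = +0.147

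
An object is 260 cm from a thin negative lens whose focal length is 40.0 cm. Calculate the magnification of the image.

m = +0.133

For a negative lens, f = -40.0 cm.
1/d_i = 1/f − 1/d_o = 1/(-40.00) − 1/(260) = -0.02885, so d_i = -34.67 cm.
m = −d_i/d_o = −(-34.67)/(260) = +0.133.
The image is virtual, upright and reduced, on the same side as the object.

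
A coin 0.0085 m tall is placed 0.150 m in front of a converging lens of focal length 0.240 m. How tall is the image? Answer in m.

1/d_i = 1/f − 1/d_o = 1/(0.2400) − 1/(0.150) = -2.500, so d_i = -0.4000 m.
m = −d_i/d_o = +2.667.
|h_i| = |m|·h_o = 2.667 × 0.0085 = 0.0227 m. The image is virtual, upright and enlarged, on the same side as the object.

0.0227 m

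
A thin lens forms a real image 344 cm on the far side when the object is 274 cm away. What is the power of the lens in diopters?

d_i = +344 cm.
1/f = 1/d_o + 1/d_i = 1/(274) + 1/(344) = 0.006557 cm⁻¹.
f = 152.5 cm = 1.525 m, so P = 1/f = +0.656 D.

P = +0.656 D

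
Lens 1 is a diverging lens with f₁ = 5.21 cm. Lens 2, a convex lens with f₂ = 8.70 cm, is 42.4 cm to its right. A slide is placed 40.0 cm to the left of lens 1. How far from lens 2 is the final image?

10.7 cm

Lens 1 is diverging, so f₁ = −5.21 cm.
Lens 1: 1/d_i1 = 1/f₁ − 1/d_o1 = 1/(-5.21) − 1/(40.0) = -0.2169, so d_i1 = -4.610 cm.
The intermediate image is 4.610 cm to the left of lens 1 (virtual), which is 42.4 − (-4.610) = 47.01 cm to the left of lens 2, so d_o2 = +47.01 cm.
Lens 2: 1/d_i2 = 1/f₂ − 1/d_o2 = 1/(8.70) − 1/(47.01) = 0.09367, so d_i2 = 10.7 cm.
The final image is real, 10.7 cm to the right of lens 2 (overall magnification ≈ -0.026).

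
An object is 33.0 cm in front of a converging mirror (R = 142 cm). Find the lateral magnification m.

m = +1.87

f = R/2 = 142/2 = 71.00 cm.
1/d_i = 1/f − 1/d_o = 1/(71.00) − 1/(33.0) = -0.01622, so d_i = -61.66 cm.
m = −d_i/d_o = −(-61.66)/(33.0) = +1.87.
The image is virtual, upright and enlarged, behind the mirror.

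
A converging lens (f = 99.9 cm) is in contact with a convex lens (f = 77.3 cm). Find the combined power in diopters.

P = +2.29 D

P₁ = 1/f₁ = 1/(0.999 m) = +1.001 D; P₂ = 1/f₂ = 1/(0.773 m) = +1.294 D.
For thin lenses in contact, P = P₁ + P₂ = (+1.001) + (+1.294) = +2.29 D.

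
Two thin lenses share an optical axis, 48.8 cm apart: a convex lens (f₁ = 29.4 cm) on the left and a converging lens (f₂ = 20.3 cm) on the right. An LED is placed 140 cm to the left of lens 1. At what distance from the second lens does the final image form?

Lens 1: 1/d_i1 = 1/f₁ − 1/d_o1 = 1/(29.4) − 1/(140) = 0.02687, so d_i1 = 37.22 cm.
The intermediate image is 37.22 cm to the right of lens 1, which is 48.8 − (37.22) = 11.58 cm to the left of lens 2, so d_o2 = +11.58 cm.
Lens 2: 1/d_i2 = 1/f₂ − 1/d_o2 = 1/(20.3) − 1/(11.58) = -0.03709, so d_i2 = -27.0 cm.
The final image is virtual, 27.0 cm to the left of lens 2 (overall magnification ≈ -0.62).

27.0 cm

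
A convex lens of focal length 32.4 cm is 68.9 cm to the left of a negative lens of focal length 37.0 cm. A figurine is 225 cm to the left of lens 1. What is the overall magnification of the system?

m = -0.0915

Lens 1: 1/d_i1 = 1/(32.4) − 1/(225) = 0.02642, so d_i1 = 37.85 cm; m₁ = −d_i1/d_o1 = -0.1682.
d_o2 = 68.9 − (37.85) = 31.05 cm.
f₂ = −37.0 cm (diverging).
Lens 2: 1/d_i2 = 1/(-37.0) − 1/(31.05) = -0.05923, so d_i2 = -16.88 cm; m₂ = −d_i2/d_o2 = +0.5437.
m = m₁·m₂ = (-0.1682)(+0.5437) = -0.0915.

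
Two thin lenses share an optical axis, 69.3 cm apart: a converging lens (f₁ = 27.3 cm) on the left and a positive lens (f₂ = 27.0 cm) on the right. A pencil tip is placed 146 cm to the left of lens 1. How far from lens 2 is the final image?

Lens 1: 1/d_i1 = 1/f₁ − 1/d_o1 = 1/(27.3) − 1/(146) = 0.02978, so d_i1 = 33.58 cm.
The intermediate image is 33.58 cm to the right of lens 1, which is 69.3 − (33.58) = 35.72 cm to the left of lens 2, so d_o2 = +35.72 cm.
Lens 2: 1/d_i2 = 1/f₂ − 1/d_o2 = 1/(27.0) − 1/(35.72) = 0.009042, so d_i2 = 111 cm.
The final image is real, 111 cm to the right of lens 2 (overall magnification ≈ 0.71).

111 cm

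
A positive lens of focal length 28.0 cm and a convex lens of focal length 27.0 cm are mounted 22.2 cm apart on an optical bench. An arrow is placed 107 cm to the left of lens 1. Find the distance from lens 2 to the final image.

9.94 cm

Lens 1: 1/d_i1 = 1/f₁ − 1/d_o1 = 1/(28.0) − 1/(107) = 0.02637, so d_i1 = 37.92 cm.
The intermediate image is 37.92 cm to the right of lens 1, which lies 15.72 cm to the right of lens 2 — a virtual object — so d_o2 = −15.72 cm.
Lens 2: 1/d_i2 = 1/f₂ − 1/d_o2 = 1/(27.0) − 1/(-15.72) = 0.1007, so d_i2 = 9.94 cm.
The final image is real, 9.94 cm to the right of lens 2 (overall magnification ≈ -0.22).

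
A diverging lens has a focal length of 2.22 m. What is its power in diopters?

For a diverging lens, f = −2.22 m.
P = 1/f = 1/(-2.22 m) = -0.450 D.

P = -0.450 D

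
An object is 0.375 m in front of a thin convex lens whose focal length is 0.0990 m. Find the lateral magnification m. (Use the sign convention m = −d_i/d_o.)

1/d_i = 1/f − 1/d_o = 1/(0.09900) − 1/(0.375) = 7.434, so d_i = 0.1345 m.
m = −d_i/d_o = −(0.1345)/(0.375) = -0.359.
The image is real, inverted and reduced, on the far side of the lens.

m = -0.359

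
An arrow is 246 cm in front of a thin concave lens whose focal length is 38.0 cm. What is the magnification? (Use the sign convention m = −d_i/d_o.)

m = +0.134

For a concave lens, f = -38.0 cm.
1/d_i = 1/f − 1/d_o = 1/(-38.00) − 1/(246) = -0.03038, so d_i = -32.92 cm.
m = −d_i/d_o = −(-32.92)/(246) = +0.134.
The image is virtual, upright and reduced, on the same side as the object.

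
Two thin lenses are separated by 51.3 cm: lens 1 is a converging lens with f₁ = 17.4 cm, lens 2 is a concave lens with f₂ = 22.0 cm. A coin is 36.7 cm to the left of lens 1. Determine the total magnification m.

m = -0.493

Lens 1: 1/d_i1 = 1/(17.4) − 1/(36.7) = 0.03022, so d_i1 = 33.09 cm; m₁ = −d_i1/d_o1 = -0.9016.
d_o2 = 51.3 − (33.09) = 18.21 cm.
f₂ = −22.0 cm (diverging).
Lens 2: 1/d_i2 = 1/(-22.0) − 1/(18.21) = -0.1004, so d_i2 = -9.963 cm; m₂ = −d_i2/d_o2 = +0.5471.
m = m₁·m₂ = (-0.9016)(+0.5471) = -0.493.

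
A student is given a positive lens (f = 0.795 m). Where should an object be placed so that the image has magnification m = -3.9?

m = −d_i/d_o ⇒ d_i = −m·d_o.
1/f = 1/d_o + 1/d_i = 1/d_o − 1/(m·d_o) = (1 − 1/m)/d_o, so d_o = f(1 − 1/m) = (0.7950)(1 − 1/(-3.9)) = 0.999 m.

0.999 m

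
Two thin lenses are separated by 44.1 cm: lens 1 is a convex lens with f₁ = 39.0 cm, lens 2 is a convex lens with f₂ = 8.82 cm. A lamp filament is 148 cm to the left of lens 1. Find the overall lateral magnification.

Lens 1: 1/d_i1 = 1/(39.0) − 1/(148) = 0.01888, so d_i1 = 52.95 cm; m₁ = −d_i1/d_o1 = -0.3578.
d_o2 = 44.1 − (52.95) = -8.850 cm (virtual object).
Lens 2: 1/d_i2 = 1/(8.82) − 1/(-8.850) = 0.2264, so d_i2 = 4.417 cm; m₂ = −d_i2/d_o2 = +0.4992.
m = m₁·m₂ = (-0.3578)(+0.4992) = -0.179.

m = -0.179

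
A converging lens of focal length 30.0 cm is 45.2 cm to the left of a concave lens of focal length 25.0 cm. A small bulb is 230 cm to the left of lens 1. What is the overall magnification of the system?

Lens 1: 1/d_i1 = 1/(30.0) − 1/(230) = 0.02899, so d_i1 = 34.50 cm; m₁ = −d_i1/d_o1 = -0.1500.
d_o2 = 45.2 − (34.50) = 10.70 cm.
f₂ = −25.0 cm (diverging).
Lens 2: 1/d_i2 = 1/(-25.0) − 1/(10.70) = -0.1335, so d_i2 = -7.493 cm; m₂ = −d_i2/d_o2 = +0.7003.
m = m₁·m₂ = (-0.1500)(+0.7003) = -0.105.

m = -0.105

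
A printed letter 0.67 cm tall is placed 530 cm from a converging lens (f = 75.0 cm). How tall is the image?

1/d_i = 1/f − 1/d_o = 1/(75.00) − 1/(530) = 0.01145, so d_i = 87.36 cm.
m = −d_i/d_o = -0.1648.
|h_i| = |m|·h_o = 0.1648 × 0.67 = 0.110 cm. The image is real, inverted and reduced, on the far side of the lens.

0.110 cm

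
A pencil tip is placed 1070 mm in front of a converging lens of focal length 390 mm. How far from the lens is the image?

Lens equation: 1/q = 1/f − 1/p = 1/(390.0) − 1/(1070) = 0.002564 − 0.0009346 = 0.001630, so q = 614 mm.
The image is real, inverted and reduced, on the far side of the lens.

614 mm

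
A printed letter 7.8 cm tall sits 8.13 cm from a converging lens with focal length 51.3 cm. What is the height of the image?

1/d_i = 1/f − 1/d_o = 1/(51.30) − 1/(8.13) = -0.1035, so d_i = -9.661 cm.
m = −d_i/d_o = +1.188.
|h_i| = |m|·h_o = 1.188 × 7.8 = 9.27 cm. The image is virtual, upright and enlarged, on the same side as the object.

9.27 cm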